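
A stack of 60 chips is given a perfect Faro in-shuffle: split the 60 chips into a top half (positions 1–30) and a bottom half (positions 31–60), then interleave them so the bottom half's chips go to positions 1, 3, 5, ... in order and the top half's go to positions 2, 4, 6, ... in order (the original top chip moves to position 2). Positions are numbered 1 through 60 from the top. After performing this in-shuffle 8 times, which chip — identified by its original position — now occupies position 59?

10

Work backwards from position 59, undoing one in-shuffle at a time:
59 ← 60 ← 30 ← 15 ← 38 ← 19 ← 40 ← 20 ← 10
So the chip now at position 59 started at position 10.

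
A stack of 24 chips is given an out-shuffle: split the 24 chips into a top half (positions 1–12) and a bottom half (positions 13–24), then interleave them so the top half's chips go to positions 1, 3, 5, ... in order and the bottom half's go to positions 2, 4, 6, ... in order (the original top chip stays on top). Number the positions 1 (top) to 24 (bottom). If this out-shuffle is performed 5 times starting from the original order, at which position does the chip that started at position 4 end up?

Track the chip's position through each out-shuffle:
4 → 7 → 13 → 2 → 3 → 5

5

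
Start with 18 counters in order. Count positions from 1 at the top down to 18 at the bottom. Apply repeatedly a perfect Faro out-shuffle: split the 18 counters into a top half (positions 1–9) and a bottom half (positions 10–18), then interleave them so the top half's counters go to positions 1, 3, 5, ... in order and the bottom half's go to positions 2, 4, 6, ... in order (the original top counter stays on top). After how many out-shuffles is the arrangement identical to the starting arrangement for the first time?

8

The out-shuffle permutes the 18 positions with cycle lengths [1, 1, 8, 8].
Every counter is home exactly when every cycle has completed a whole number of laps, i.e. after lcm(1, 8) = 8 out-shuffles.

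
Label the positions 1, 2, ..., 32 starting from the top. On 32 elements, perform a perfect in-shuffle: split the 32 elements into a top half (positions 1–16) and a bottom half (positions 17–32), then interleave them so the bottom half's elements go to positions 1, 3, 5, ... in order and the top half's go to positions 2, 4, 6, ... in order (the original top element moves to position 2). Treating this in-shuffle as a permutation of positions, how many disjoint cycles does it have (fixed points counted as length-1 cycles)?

4

Trace each unvisited position around until it returns:
(1 2 4 8 16 32 31 29 25 17) (3 6 12 24 15 30 27 21 9 18) (5 10 20 7 14 28 23 13 26 19) (11 22)
4 cycles in total.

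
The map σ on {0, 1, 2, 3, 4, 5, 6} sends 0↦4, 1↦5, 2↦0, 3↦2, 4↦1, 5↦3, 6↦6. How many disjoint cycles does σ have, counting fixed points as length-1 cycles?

2

Cycle decomposition: (0 4 1 5 3 2) (6).
2 cycles.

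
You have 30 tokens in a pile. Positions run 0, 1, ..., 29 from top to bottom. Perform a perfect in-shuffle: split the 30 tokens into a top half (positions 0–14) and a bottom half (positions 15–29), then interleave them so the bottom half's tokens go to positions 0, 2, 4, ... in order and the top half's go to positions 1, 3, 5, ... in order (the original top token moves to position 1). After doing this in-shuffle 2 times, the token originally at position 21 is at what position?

Track the token's position through each in-shuffle:
21 → 12 → 25

25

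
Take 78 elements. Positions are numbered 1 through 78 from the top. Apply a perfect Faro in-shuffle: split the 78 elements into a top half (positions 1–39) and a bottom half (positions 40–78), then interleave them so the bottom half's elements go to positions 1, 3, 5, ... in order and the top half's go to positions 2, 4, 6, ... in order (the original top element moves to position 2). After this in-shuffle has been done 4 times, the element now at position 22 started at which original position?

Work backwards from position 22, undoing one in-shuffle at a time:
22 ← 11 ← 45 ← 62 ← 31
So the element now at position 22 started at position 31.

31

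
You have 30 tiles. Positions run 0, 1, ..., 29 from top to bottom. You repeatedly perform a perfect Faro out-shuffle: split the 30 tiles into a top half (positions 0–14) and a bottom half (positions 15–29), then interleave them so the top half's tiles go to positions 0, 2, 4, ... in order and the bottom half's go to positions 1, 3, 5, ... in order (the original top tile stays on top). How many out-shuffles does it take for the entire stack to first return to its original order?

The out-shuffle permutes the 30 positions with cycle lengths [1, 1, 28].
Every tile is home exactly when every cycle has completed a whole number of laps, i.e. after lcm(1, 28) = 28 out-shuffles.

28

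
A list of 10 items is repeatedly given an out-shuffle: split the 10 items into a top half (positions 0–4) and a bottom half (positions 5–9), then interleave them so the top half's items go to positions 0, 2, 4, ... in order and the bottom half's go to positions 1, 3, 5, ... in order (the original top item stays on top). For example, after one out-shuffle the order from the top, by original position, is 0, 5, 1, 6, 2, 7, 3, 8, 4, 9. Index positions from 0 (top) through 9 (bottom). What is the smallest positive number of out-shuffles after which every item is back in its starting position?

6

The out-shuffle permutes the 10 positions with cycle lengths [1, 1, 2, 6].
Every item is home exactly when every cycle has completed a whole number of laps, i.e. after lcm(1, 2, 6) = 6 out-shuffles.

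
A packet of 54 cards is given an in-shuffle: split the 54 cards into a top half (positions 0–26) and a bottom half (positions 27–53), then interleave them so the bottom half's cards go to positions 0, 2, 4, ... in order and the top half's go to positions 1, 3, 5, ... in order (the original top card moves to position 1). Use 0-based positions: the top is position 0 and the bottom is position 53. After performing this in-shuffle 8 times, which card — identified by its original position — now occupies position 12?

Work backwards from position 12, undoing one in-shuffle at a time:
12 ← 33 ← 16 ← 35 ← 17 ← 8 ← 31 ← 15 ← 7
So the card now at position 12 started at position 7.

7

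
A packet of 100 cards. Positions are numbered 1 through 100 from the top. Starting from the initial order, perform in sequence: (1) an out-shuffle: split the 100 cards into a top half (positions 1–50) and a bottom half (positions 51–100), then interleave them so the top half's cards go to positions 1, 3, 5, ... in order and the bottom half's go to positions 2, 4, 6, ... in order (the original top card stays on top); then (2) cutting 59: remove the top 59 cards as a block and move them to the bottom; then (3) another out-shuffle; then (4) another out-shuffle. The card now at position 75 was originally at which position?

64

Undo the operations in reverse order, starting from position 75:
  undo op 4 (out-shuffle, from top half): 75 ← 38
  undo op 3 (out-shuffle, from bottom half): 38 ← 69
  undo op 2 (cut 59): 69 ← 28
  undo op 1 (out-shuffle, from bottom half): 28 ← 64
So the card at position 75 came from original position 64.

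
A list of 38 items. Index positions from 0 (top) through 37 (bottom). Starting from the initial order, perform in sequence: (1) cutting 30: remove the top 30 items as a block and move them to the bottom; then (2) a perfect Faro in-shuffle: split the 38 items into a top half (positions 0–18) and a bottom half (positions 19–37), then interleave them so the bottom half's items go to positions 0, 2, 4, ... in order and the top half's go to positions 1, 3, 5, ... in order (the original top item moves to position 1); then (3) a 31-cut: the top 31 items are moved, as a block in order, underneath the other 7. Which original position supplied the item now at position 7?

Undo the operations in reverse order, starting from position 7:
  undo op 3 (cut 31): 7 ← 0
  undo op 2 (in-shuffle, from bottom half): 0 ← 19
  undo op 1 (cut 30): 19 ← 11
So the item at position 7 came from original position 11.

11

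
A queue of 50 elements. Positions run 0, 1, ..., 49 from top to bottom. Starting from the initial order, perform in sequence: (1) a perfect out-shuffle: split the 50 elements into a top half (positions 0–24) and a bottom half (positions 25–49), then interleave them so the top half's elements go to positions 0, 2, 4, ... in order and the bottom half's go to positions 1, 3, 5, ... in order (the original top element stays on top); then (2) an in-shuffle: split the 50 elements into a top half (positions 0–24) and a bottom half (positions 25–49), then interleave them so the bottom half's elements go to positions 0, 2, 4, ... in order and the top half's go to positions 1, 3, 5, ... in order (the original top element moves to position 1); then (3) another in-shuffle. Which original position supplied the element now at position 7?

Undo the operations in reverse order, starting from position 7:
  undo op 3 (in-shuffle, from top half): 7 ← 3
  undo op 2 (in-shuffle, from top half): 3 ← 1
  undo op 1 (out-shuffle, from bottom half): 1 ← 25
So the element at position 7 came from original position 25.

25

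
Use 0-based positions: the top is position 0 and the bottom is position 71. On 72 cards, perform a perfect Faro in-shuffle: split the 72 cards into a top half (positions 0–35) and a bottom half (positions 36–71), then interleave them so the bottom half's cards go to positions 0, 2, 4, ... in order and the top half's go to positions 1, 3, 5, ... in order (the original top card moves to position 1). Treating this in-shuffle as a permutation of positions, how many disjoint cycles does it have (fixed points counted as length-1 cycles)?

8

Trace each unvisited position around until it returns:
(0 1 3 7 15 31 63 54 36) (2 5 11 23 47 22 45 18 37) (4 9 19 39 6 13 27 55 38) (8 17 35 71 70 68 64 56 40) (10 21 43 14 29 59 46 20 41) (12 25 51 30 61 50 28 57 42) (16 33 67 62 52 32 65 58 44) (24 49 26 53 34 69 66 60 48)
8 cycles in total.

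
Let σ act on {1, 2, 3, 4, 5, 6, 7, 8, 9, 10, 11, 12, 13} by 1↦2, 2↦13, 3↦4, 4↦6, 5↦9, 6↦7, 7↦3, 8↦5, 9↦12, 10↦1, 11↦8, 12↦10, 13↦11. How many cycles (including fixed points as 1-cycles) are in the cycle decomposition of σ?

2

Cycle decomposition: (1 2 13 11 8 5 9 12 10) (3 4 6 7).
2 cycles.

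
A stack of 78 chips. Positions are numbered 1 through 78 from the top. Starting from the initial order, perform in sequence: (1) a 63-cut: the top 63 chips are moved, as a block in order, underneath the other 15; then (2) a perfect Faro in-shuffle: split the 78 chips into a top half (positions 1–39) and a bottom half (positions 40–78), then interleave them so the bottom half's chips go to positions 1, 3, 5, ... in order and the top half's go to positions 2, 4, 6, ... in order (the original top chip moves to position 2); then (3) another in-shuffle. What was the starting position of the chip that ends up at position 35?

53

Undo the operations in reverse order, starting from position 35:
  undo op 3 (in-shuffle, from bottom half): 35 ← 57
  undo op 2 (in-shuffle, from bottom half): 57 ← 68
  undo op 1 (cut 63): 68 ← 53
So the chip at position 35 came from original position 53.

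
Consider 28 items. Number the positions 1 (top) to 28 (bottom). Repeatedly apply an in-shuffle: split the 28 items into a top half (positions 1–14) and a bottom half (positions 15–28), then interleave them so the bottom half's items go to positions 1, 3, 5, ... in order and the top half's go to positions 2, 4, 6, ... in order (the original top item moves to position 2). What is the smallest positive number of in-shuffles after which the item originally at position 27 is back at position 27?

Follow position 27 under repeated in-shuffles:
27 → 25 → 21 → 13 → 26 → 23 → 17 → 5 → ... → 27 (length 28)
It first returns after 28 in-shuffles.

28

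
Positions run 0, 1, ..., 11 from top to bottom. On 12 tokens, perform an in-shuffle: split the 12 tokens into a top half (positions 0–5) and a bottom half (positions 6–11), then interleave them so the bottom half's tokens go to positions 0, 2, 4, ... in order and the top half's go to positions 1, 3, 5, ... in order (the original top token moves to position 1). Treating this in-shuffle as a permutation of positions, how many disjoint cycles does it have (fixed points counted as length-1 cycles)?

Trace each unvisited position around until it returns:
(0 1 3 7 2 5 ... len 12)
1 cycle in total.

1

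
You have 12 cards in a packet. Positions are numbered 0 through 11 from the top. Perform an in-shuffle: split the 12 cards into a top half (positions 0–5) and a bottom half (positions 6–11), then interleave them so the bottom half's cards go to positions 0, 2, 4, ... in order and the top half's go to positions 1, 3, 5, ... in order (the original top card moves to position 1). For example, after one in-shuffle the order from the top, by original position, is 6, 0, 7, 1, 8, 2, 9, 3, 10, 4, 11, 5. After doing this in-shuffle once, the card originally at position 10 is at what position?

8

Track the card's position through each in-shuffle:
10 → 8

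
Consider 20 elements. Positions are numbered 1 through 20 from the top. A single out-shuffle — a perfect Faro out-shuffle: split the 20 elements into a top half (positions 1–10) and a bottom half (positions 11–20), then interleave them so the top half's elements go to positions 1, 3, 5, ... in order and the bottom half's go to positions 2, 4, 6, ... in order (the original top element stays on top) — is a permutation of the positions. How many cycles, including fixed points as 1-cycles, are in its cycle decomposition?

Trace each unvisited position around until it returns:
(1) (2 3 5 9 17 14 ... len 18) (20)
3 cycles in total.

3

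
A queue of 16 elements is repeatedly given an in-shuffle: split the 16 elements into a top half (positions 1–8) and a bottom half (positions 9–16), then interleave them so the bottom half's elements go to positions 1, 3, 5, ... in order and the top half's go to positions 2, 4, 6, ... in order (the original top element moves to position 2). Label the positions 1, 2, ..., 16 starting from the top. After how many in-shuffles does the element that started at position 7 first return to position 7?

8

Follow position 7 under repeated in-shuffles:
7 → 14 → 11 → 5 → 10 → 3 → 6 → 12 → 7
It first returns after 8 in-shuffles.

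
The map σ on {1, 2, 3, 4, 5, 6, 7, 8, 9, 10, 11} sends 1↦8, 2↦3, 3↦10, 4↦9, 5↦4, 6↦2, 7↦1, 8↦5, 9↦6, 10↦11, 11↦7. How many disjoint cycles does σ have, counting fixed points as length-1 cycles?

Cycle decomposition: (1 8 5 4 9 6 2 3 10 11 7).
1 cycle.

1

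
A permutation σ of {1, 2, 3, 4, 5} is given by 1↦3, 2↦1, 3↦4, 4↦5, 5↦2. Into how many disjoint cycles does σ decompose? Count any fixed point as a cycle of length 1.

Cycle decomposition: (1 3 4 5 2).
1 cycle.

1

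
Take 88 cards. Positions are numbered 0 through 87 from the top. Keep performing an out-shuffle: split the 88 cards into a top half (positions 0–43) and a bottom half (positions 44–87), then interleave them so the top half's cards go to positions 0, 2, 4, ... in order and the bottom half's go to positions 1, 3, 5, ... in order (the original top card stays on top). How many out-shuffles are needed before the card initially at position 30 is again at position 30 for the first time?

28

Follow position 30 under repeated out-shuffles:
30 → 60 → 33 → 66 → 45 → 3 → 6 → 12 → ... → 30 (length 28)
It first returns after 28 out-shuffles.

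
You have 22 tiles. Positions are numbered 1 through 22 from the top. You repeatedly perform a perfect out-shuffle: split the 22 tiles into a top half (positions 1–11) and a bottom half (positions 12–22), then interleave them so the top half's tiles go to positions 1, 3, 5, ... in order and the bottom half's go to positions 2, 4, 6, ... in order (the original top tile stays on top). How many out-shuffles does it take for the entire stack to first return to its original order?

6

The out-shuffle permutes the 22 positions with cycle lengths [1, 1, 2, 3, 3, 6, 6].
Every tile is home exactly when every cycle has completed a whole number of laps, i.e. after lcm(1, 2, 3, 6) = 6 out-shuffles.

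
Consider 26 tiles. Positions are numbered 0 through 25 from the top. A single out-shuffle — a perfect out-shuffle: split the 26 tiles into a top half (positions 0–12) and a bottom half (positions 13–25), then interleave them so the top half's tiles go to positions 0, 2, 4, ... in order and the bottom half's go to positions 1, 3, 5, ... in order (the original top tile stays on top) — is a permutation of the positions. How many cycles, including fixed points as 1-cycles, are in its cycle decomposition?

Trace each unvisited position around until it returns:
(0) (1 2 4 8 16 7 ... len 20) (5 10 20 15) (25)
4 cycles in total.

4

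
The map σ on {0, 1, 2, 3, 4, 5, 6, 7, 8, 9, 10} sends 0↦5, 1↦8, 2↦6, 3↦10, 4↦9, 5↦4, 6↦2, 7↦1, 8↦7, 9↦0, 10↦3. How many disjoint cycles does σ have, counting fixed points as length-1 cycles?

Cycle decomposition: (0 5 4 9) (1 8 7) (2 6) (3 10).
4 cycles.

4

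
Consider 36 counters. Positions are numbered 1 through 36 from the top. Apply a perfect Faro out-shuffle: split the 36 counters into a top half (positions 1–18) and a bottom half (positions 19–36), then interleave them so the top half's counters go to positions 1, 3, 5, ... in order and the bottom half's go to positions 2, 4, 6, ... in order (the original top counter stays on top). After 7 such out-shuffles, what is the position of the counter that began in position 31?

26

Track the counter's position through each out-shuffle:
31 → 26 → 16 → 31 → 26 → 16 → 31 → 26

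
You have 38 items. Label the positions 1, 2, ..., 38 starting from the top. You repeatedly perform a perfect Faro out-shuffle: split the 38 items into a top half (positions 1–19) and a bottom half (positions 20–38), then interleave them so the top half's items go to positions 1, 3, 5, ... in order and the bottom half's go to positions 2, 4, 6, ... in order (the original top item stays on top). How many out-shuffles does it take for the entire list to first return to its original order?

36

The out-shuffle permutes the 38 positions with cycle lengths [1, 1, 36].
Every item is home exactly when every cycle has completed a whole number of laps, i.e. after lcm(1, 36) = 36 out-shuffles.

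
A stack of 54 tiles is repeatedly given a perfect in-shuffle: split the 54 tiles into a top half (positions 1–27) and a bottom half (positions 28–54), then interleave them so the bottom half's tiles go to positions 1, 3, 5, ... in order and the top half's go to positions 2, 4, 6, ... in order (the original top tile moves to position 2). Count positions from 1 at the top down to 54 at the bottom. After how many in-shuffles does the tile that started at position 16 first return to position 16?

20

Follow position 16 under repeated in-shuffles:
16 → 32 → 9 → 18 → 36 → 17 → 34 → 13 → 26 → 52 → 49 → 43 → 31 → 7 → 14 → 28 → 1 → 2 → 4 → 8 → 16
It first returns after 20 in-shuffles.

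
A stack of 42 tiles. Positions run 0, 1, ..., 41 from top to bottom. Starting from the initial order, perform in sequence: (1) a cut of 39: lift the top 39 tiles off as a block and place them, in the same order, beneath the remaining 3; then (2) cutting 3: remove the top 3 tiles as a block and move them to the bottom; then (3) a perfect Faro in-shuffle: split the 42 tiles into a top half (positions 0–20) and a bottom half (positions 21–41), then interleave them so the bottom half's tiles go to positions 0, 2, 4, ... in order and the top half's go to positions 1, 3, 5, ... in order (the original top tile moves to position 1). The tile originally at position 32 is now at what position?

Track the tile from position 32 forward through each operation:
  after op 1 (cut 39): 32 → 35
  after op 2 (cut 3): 35 → 32
  after op 3 (in-shuffle): 32 → 22

22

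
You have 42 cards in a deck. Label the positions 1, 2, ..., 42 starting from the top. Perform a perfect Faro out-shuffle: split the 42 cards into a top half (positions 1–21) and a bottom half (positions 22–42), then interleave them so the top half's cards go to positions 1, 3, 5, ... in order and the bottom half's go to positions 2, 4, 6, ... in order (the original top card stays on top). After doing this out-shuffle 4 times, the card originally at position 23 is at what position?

Track the card's position through each out-shuffle:
23 → 4 → 7 → 13 → 25

25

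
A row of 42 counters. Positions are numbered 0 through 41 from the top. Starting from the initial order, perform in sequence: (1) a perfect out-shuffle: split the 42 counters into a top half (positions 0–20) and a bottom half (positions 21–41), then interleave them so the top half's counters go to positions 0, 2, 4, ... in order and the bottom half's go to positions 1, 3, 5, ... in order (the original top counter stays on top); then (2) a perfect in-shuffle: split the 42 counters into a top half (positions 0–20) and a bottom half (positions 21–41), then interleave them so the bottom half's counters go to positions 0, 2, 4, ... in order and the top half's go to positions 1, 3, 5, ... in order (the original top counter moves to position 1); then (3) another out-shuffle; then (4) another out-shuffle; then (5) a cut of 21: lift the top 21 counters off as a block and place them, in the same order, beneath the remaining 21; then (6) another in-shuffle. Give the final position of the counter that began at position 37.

28

Track the counter from position 37 forward through each operation:
  after op 1 (out-shuffle): 37 → 33
  after op 2 (in-shuffle): 33 → 24
  after op 3 (out-shuffle): 24 → 7
  after op 4 (out-shuffle): 7 → 14
  after op 5 (cut 21): 14 → 35
  after op 6 (in-shuffle): 35 → 28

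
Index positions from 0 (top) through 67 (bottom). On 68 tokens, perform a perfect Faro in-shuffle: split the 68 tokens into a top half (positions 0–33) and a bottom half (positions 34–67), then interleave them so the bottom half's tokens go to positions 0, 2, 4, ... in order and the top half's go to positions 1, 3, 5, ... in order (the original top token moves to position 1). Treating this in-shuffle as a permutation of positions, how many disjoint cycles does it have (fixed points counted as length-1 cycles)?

Trace each unvisited position around until it returns:
(0 1 3 7 15 31 ... len 22) (2 5 11 23 47 26 ... len 11) (4 9 19 39 10 21 ... len 22) (14 29 59 50 32 65 ... len 11) (22 45)
5 cycles in total.

5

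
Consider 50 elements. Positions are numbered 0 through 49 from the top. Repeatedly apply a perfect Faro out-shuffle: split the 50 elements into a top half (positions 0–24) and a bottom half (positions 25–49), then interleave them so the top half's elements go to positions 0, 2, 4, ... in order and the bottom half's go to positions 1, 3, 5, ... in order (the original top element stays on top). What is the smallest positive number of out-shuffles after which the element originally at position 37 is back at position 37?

21

Follow position 37 under repeated out-shuffles:
37 → 25 → 1 → 2 → 4 → 8 → 16 → 32 → ... → 37 (length 21)
It first returns after 21 out-shuffles.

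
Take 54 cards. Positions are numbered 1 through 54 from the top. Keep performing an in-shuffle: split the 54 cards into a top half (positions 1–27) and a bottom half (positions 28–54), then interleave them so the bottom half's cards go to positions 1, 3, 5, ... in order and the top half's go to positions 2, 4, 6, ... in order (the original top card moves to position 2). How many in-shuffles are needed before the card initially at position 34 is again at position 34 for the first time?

20

Follow position 34 under repeated in-shuffles:
34 → 13 → 26 → 52 → 49 → 43 → 31 → 7 → 14 → 28 → 1 → 2 → 4 → 8 → 16 → 32 → 9 → 18 → 36 → 17 → 34
It first returns after 20 in-shuffles.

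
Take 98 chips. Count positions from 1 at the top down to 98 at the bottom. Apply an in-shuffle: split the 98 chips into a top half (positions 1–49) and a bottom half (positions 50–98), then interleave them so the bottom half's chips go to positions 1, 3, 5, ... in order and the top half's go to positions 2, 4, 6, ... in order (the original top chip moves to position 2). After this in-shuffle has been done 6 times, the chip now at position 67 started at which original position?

Work backwards from position 67, undoing one in-shuffle at a time:
67 ← 83 ← 91 ← 95 ← 97 ← 98 ← 49
So the chip now at position 67 started at position 49.

49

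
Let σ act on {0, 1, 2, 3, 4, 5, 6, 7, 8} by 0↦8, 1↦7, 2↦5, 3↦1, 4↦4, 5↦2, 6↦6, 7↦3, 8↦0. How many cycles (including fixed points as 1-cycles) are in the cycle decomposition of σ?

5

Cycle decomposition: (0 8) (1 7 3) (2 5) (4) (6).
5 cycles.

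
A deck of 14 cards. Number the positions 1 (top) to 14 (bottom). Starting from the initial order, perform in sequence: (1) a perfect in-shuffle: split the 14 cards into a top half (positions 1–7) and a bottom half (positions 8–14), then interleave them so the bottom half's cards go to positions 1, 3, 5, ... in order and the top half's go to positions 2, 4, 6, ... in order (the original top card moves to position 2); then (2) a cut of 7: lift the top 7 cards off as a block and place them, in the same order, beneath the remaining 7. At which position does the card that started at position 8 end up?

Track the card from position 8 forward through each operation:
  after op 1 (in-shuffle): 8 → 1
  after op 2 (cut 7): 1 → 8

8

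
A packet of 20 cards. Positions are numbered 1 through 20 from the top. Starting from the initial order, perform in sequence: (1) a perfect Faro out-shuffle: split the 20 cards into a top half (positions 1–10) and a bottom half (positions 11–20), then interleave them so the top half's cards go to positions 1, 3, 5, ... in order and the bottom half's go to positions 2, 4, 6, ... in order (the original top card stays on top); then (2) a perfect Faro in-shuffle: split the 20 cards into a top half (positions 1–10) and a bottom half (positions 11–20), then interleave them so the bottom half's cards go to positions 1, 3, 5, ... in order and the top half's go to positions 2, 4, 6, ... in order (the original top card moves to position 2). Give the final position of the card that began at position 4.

14

Track the card from position 4 forward through each operation:
  after op 1 (out-shuffle): 4 → 7
  after op 2 (in-shuffle): 7 → 14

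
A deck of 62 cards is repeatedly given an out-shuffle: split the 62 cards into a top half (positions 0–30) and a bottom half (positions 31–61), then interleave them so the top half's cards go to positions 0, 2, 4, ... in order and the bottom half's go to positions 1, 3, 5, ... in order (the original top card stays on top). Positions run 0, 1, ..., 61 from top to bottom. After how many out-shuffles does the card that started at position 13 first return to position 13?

60

Follow position 13 under repeated out-shuffles:
13 → 26 → 52 → 43 → 25 → 50 → 39 → 17 → ... → 13 (length 60)
It first returns after 60 out-shuffles.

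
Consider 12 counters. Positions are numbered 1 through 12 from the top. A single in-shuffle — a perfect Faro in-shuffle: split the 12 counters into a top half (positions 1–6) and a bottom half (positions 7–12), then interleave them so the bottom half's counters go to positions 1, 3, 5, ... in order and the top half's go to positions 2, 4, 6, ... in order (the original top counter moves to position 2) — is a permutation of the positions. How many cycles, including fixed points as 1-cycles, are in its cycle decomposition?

1

Trace each unvisited position around until it returns:
(1 2 4 8 3 6 ... len 12)
1 cycle in total.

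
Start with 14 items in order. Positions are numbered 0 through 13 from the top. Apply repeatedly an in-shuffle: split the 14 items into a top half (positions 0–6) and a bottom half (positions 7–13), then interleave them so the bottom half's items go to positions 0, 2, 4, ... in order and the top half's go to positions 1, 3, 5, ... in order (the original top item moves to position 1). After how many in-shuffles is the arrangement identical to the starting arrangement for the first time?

4

The in-shuffle permutes the 14 positions with cycle lengths [2, 4, 4, 4].
Every item is home exactly when every cycle has completed a whole number of laps, i.e. after lcm(2, 4) = 4 in-shuffles.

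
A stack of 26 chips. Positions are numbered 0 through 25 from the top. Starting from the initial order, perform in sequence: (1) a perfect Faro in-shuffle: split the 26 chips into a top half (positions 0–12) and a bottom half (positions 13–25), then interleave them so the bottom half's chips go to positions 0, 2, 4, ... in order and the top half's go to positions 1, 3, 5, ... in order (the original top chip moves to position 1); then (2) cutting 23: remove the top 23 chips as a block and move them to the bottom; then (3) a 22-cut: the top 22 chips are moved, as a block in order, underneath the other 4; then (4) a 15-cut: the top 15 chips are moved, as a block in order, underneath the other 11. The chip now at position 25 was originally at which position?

3

Undo the operations in reverse order, starting from position 25:
  undo op 4 (cut 15): 25 ← 14
  undo op 3 (cut 22): 14 ← 10
  undo op 2 (cut 23): 10 ← 7
  undo op 1 (in-shuffle, from top half): 7 ← 3
So the chip at position 25 came from original position 3.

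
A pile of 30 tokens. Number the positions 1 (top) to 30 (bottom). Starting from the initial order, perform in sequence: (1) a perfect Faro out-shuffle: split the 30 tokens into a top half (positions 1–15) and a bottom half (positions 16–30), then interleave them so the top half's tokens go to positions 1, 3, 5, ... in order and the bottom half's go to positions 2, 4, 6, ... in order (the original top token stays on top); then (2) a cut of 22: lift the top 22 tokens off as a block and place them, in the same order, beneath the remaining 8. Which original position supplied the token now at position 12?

17

Undo the operations in reverse order, starting from position 12:
  undo op 2 (cut 22): 12 ← 4
  undo op 1 (out-shuffle, from bottom half): 4 ← 17
So the token at position 12 came from original position 17.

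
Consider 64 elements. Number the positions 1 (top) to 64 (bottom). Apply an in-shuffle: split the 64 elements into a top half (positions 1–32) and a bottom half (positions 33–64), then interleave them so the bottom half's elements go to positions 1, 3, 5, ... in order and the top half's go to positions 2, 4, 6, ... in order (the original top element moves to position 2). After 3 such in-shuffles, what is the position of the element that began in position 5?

40

Track the element's position through each in-shuffle:
5 → 10 → 20 → 40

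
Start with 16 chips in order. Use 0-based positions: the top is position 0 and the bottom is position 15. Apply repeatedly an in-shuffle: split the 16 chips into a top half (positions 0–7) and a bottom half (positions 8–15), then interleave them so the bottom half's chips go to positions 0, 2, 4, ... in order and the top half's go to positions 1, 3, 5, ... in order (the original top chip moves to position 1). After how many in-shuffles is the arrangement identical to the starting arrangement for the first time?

The in-shuffle permutes the 16 positions with cycle lengths [8, 8].
Every chip is home exactly when every cycle has completed a whole number of laps, i.e. after lcm(8) = 8 in-shuffles.

8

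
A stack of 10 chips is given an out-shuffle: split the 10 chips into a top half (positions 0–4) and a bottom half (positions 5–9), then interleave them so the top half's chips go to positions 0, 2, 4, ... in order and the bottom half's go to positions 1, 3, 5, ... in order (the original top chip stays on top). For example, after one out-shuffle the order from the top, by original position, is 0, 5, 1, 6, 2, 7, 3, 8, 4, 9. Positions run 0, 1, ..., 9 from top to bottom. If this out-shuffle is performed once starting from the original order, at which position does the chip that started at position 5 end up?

Track the chip's position through each out-shuffle:
5 → 1

1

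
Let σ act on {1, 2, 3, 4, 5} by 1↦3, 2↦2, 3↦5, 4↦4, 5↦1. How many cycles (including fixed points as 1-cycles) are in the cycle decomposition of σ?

Cycle decomposition: (1 3 5) (2) (4).
3 cycles.

3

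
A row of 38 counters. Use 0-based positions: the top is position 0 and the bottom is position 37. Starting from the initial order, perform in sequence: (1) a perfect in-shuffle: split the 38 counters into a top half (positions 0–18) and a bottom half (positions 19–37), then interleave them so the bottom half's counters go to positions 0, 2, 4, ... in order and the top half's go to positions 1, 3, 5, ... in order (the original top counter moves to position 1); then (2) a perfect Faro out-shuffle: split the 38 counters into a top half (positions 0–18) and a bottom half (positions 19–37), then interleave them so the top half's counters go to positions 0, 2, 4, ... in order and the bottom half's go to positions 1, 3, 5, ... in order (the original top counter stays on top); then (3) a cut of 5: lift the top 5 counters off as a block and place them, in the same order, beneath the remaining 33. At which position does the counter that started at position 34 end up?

18

Track the counter from position 34 forward through each operation:
  after op 1 (in-shuffle): 34 → 30
  after op 2 (out-shuffle): 30 → 23
  after op 3 (cut 5): 23 → 18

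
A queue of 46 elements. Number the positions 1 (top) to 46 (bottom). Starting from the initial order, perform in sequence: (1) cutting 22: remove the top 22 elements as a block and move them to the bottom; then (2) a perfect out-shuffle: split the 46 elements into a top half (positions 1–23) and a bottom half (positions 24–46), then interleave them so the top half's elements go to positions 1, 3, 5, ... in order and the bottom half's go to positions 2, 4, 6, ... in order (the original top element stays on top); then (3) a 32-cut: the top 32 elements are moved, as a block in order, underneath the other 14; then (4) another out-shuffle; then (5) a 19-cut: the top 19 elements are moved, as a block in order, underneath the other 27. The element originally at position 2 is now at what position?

20

Track the element from position 2 forward through each operation:
  after op 1 (cut 22): 2 → 26
  after op 2 (out-shuffle): 26 → 6
  after op 3 (cut 32): 6 → 20
  after op 4 (out-shuffle): 20 → 39
  after op 5 (cut 19): 39 → 20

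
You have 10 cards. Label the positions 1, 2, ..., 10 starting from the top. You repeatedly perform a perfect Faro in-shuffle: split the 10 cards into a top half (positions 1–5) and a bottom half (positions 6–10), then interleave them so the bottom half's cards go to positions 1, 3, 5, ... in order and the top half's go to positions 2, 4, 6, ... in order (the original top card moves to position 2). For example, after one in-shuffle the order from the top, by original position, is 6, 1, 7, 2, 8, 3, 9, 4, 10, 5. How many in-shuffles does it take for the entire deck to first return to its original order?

10

The in-shuffle permutes the 10 positions with cycle lengths [10].
Every card is home exactly when every cycle has completed a whole number of laps, i.e. after lcm(10) = 10 in-shuffles.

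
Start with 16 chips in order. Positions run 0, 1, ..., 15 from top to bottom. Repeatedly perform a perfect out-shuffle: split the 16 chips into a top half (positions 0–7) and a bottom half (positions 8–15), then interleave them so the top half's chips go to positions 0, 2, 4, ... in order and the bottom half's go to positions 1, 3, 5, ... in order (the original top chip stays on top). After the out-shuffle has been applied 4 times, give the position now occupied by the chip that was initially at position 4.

Track the chip's position through each out-shuffle:
4 → 8 → 1 → 2 → 4

4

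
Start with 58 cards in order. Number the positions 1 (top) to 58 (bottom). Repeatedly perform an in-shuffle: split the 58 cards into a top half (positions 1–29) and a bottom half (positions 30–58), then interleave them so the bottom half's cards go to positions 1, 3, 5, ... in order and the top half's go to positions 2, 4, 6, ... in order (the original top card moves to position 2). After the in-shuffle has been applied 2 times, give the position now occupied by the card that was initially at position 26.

45

Track the card's position through each in-shuffle:
26 → 52 → 45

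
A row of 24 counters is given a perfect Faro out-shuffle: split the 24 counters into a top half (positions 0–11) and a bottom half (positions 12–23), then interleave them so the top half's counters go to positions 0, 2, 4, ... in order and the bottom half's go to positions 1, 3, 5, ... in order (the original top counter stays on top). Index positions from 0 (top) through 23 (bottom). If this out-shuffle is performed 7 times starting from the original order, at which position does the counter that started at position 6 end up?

Track the counter's position through each out-shuffle:
6 → 12 → 1 → 2 → 4 → 8 → 16 → 9

9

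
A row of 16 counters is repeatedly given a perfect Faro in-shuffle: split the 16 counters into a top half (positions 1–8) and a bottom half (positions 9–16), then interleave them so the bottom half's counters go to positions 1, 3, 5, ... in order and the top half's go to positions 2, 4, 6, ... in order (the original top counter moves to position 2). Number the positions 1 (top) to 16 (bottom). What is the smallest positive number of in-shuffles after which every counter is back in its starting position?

The in-shuffle permutes the 16 positions with cycle lengths [8, 8].
Every counter is home exactly when every cycle has completed a whole number of laps, i.e. after lcm(8) = 8 in-shuffles.

8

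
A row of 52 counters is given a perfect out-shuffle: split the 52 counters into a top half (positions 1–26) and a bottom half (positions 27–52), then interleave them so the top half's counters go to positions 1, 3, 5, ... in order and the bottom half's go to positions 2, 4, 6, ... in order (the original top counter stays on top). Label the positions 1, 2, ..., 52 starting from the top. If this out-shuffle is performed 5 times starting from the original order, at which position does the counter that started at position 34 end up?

Track the counter's position through each out-shuffle:
34 → 16 → 31 → 10 → 19 → 37

37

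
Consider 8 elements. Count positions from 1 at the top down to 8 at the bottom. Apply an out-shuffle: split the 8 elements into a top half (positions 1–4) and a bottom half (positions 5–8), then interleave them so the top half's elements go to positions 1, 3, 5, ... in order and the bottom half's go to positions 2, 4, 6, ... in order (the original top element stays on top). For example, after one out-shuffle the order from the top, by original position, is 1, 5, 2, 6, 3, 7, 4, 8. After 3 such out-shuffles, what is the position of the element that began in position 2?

Track the element's position through each out-shuffle:
2 → 3 → 5 → 2

2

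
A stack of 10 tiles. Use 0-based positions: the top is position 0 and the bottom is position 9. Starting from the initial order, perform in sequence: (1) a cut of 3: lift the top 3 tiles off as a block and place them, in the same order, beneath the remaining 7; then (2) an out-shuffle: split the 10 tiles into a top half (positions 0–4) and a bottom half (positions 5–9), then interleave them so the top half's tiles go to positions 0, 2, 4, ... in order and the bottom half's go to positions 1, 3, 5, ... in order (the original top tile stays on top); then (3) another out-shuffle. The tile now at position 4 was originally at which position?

Undo the operations in reverse order, starting from position 4:
  undo op 3 (out-shuffle, from top half): 4 ← 2
  undo op 2 (out-shuffle, from top half): 2 ← 1
  undo op 1 (cut 3): 1 ← 4
So the tile at position 4 came from original position 4.

4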